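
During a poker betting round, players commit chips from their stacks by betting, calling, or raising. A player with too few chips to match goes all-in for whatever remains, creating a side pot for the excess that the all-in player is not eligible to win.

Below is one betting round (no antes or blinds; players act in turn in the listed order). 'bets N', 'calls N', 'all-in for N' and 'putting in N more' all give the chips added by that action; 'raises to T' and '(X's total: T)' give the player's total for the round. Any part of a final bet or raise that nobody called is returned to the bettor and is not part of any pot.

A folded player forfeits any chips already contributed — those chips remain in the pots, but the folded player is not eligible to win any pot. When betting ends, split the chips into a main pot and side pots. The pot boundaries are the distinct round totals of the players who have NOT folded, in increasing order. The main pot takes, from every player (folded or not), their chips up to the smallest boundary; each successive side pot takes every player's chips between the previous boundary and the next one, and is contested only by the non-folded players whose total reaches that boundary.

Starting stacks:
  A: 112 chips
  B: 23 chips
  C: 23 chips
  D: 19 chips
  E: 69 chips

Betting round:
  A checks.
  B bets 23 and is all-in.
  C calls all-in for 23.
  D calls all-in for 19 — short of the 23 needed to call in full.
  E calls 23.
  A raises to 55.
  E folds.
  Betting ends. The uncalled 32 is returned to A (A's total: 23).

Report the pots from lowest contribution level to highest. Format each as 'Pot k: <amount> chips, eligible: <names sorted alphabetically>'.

Contributions (after 32 returned to A): A=23, B=23, C=23, D=19, E=23
Folded: E
Pot levels (distinct totals of non-folded players): 19, 23
Layer 1-19: 19 each from A, B, C, D, E = 19*5 = 95 chips; eligible A, B, C, D
Layer 20-23: 4 each from A, B, C, E = 4*4 = 16 chips; eligible A, B, C

Pot 1: 95 chips, eligible: A, B, C, D
Pot 2: 16 chips, eligible: A, B, C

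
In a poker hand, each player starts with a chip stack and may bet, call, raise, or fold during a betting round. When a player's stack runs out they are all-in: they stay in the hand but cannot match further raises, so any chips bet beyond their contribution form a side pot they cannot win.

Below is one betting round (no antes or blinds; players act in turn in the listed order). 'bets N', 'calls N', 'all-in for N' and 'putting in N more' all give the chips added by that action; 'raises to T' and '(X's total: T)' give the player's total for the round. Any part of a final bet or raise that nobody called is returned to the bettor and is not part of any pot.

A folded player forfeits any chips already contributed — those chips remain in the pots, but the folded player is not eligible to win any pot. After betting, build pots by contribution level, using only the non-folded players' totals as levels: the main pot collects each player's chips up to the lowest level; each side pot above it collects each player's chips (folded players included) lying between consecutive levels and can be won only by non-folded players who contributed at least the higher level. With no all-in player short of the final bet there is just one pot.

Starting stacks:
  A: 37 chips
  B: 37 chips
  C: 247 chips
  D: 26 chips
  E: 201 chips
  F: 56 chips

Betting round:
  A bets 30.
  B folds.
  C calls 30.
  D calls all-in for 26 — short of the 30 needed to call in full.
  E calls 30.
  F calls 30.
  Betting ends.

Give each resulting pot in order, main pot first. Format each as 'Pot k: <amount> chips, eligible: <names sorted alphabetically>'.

Contributions: A=30, C=30, D=26, E=30, F=30
Folded: B
Pot levels (distinct totals of non-folded players): 26, 30
Layer 1-26: 26 each from A, C, D, E, F = 26*5 = 130 chips; eligible A, C, D, E, F
Layer 27-30: 4 each from A, C, E, F = 4*4 = 16 chips; eligible A, C, E, F

Pot 1: 130 chips, eligible: A, C, D, E, F
Pot 2: 16 chips, eligible: A, C, E, F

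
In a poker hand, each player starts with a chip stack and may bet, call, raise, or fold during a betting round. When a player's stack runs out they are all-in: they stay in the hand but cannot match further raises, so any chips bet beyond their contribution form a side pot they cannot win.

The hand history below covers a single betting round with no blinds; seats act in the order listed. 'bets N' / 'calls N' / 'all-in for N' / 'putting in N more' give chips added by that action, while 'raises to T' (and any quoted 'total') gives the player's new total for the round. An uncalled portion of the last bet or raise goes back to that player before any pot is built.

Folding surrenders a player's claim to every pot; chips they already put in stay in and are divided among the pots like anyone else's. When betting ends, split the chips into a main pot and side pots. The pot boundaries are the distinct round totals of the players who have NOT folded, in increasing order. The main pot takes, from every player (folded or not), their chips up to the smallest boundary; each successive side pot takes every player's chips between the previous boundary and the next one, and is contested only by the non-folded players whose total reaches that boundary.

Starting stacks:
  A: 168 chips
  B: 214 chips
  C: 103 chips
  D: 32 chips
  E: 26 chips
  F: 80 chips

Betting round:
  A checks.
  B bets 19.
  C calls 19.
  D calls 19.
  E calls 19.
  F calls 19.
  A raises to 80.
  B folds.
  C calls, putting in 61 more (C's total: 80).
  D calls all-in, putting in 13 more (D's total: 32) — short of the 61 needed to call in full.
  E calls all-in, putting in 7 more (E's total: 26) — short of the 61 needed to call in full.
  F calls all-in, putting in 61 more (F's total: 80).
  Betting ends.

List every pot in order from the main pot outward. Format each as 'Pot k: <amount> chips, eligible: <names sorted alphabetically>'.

Contributions: A=80, B=19, C=80, D=32, E=26, F=80
Folded: B
Pot levels (distinct totals of non-folded players): 26, 32, 80
Layer 1-26: A 26 + B 19 + C 26 + D 26 + E 26 + F 26 = 149 chips; eligible A, C, D, E, F
Layer 27-32: 6 each from A, C, D, F = 6*4 = 24 chips; eligible A, C, D, F
Layer 33-80: 48 each from A, C, F = 48*3 = 144 chips; eligible A, C, F

Pot 1: 149 chips, eligible: A, C, D, E, F
Pot 2: 24 chips, eligible: A, C, D, F
Pot 3: 144 chips, eligible: A, C, F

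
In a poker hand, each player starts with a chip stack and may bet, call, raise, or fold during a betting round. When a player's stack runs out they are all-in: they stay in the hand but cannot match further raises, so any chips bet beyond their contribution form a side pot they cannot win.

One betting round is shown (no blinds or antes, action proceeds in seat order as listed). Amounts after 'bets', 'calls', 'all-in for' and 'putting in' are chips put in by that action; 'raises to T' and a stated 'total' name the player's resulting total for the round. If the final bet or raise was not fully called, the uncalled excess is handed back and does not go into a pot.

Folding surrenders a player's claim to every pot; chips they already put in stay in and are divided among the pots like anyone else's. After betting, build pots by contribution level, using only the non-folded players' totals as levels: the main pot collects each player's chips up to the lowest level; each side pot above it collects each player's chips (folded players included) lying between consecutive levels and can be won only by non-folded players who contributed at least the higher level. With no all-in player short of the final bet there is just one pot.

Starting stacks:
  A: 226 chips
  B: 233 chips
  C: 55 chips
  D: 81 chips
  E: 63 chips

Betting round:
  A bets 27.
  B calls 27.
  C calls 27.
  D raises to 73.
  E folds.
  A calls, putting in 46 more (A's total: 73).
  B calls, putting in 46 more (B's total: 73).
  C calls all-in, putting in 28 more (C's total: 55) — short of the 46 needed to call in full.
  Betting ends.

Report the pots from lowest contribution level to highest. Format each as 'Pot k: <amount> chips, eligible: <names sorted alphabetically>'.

Pot 1: 220 chips, eligible: A, B, C, D
Pot 2: 54 chips, eligible: A, B, D

Derivation:
Contributions: A=73, B=73, C=55, D=73
Folded: E
Pot levels (distinct totals of non-folded players): 55, 73
Layer 1-55: 55 each from A, B, C, D = 55*4 = 220 chips; eligible A, B, C, D
Layer 56-73: 18 each from A, B, D = 18*3 = 54 chips; eligible A, B, D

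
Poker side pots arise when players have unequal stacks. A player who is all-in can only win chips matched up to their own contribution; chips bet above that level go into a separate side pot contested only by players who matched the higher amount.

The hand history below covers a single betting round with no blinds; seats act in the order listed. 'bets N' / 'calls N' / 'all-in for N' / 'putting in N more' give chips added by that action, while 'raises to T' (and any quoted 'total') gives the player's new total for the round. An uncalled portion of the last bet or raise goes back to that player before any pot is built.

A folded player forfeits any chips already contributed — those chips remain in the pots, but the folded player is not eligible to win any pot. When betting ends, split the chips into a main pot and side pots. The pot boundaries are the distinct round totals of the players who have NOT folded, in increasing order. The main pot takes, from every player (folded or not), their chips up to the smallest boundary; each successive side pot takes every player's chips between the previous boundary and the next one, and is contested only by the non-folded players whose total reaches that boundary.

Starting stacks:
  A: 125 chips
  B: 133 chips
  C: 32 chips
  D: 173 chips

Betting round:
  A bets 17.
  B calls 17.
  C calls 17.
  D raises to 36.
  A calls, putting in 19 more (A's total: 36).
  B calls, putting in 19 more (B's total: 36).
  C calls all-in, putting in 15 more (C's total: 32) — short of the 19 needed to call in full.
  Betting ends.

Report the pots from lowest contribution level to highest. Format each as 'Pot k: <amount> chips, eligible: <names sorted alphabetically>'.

Pot 1: 128 chips, eligible: A, B, C, D
Pot 2: 12 chips, eligible: A, B, D

Derivation:
Contributions: A=36, B=36, C=32, D=36
Pot levels (distinct totals of non-folded players): 32, 36
Layer 1-32: 32 each from A, B, C, D = 32*4 = 128 chips; eligible A, B, C, D
Layer 33-36: 4 each from A, B, D = 4*3 = 12 chips; eligible A, B, D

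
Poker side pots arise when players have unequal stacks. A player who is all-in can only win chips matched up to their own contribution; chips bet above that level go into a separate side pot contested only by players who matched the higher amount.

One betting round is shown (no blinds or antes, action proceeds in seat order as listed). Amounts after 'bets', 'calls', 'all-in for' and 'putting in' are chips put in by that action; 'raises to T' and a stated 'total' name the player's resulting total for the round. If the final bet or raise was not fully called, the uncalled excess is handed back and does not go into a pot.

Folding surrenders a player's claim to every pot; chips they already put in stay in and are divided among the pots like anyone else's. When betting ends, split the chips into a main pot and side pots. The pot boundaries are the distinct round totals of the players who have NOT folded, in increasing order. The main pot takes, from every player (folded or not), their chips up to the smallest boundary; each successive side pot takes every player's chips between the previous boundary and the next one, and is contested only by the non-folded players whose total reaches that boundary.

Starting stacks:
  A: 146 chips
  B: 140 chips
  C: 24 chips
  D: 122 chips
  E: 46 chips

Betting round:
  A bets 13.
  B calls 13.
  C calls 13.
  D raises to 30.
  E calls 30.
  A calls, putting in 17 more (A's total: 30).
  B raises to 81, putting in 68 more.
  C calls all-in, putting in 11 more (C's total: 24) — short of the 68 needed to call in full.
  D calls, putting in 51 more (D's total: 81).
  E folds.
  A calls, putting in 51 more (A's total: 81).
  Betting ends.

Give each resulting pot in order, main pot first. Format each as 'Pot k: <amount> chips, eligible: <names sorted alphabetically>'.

Pot 1: 120 chips, eligible: A, B, C, D
Pot 2: 177 chips, eligible: A, B, D

Derivation:
Contributions: A=81, B=81, C=24, D=81, E=30
Folded: E
Pot levels (distinct totals of non-folded players): 24, 81
Layer 1-24: 24 each from A, B, C, D, E = 24*5 = 120 chips; eligible A, B, C, D
Layer 25-81: A 57 + B 57 + D 57 + E 6 = 177 chips; eligible A, B, D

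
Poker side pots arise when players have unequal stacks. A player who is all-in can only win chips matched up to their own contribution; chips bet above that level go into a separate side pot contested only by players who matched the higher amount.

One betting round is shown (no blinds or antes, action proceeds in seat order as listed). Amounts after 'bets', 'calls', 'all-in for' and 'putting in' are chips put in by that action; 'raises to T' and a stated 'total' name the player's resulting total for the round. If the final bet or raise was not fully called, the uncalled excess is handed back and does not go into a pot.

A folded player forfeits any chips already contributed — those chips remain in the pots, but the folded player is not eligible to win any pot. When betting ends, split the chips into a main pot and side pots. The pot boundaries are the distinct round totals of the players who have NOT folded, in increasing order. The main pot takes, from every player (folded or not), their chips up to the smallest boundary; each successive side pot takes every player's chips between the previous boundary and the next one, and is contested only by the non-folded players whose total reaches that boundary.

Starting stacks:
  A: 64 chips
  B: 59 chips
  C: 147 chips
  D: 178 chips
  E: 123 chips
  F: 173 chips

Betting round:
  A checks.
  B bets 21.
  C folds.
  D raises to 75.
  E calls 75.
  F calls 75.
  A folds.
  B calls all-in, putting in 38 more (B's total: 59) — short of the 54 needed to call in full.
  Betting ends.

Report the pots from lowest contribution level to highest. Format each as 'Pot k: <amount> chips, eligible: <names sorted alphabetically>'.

Pot 1: 236 chips, eligible: B, D, E, F
Pot 2: 48 chips, eligible: D, E, F

Derivation:
Contributions: B=59, D=75, E=75, F=75
Folded: A, C
Pot levels (distinct totals of non-folded players): 59, 75
Layer 1-59: 59 each from B, D, E, F = 59*4 = 236 chips; eligible B, D, E, F
Layer 60-75: 16 each from D, E, F = 16*3 = 48 chips; eligible D, E, F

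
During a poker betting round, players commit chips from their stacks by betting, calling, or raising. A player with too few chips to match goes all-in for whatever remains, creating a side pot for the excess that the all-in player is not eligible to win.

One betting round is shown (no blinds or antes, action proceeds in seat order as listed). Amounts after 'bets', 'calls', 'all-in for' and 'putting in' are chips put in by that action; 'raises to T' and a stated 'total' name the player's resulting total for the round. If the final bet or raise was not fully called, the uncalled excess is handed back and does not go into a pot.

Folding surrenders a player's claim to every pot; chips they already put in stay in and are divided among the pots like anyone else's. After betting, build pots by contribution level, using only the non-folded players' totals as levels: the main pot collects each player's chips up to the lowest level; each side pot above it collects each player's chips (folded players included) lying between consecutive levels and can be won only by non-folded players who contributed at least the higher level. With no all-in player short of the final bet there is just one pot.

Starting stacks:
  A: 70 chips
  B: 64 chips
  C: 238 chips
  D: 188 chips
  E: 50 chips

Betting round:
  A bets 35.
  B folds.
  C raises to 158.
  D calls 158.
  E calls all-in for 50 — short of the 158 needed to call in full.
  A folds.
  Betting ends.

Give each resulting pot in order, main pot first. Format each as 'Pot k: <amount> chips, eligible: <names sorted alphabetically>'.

Pot 1: 185 chips, eligible: C, D, E
Pot 2: 216 chips, eligible: C, D

Derivation:
Contributions: A=35, C=158, D=158, E=50
Folded: A, B
Pot levels (distinct totals of non-folded players): 50, 158
Layer 1-50: A 35 + C 50 + D 50 + E 50 = 185 chips; eligible C, D, E
Layer 51-158: 108 each from C, D = 108*2 = 216 chips; eligible C, D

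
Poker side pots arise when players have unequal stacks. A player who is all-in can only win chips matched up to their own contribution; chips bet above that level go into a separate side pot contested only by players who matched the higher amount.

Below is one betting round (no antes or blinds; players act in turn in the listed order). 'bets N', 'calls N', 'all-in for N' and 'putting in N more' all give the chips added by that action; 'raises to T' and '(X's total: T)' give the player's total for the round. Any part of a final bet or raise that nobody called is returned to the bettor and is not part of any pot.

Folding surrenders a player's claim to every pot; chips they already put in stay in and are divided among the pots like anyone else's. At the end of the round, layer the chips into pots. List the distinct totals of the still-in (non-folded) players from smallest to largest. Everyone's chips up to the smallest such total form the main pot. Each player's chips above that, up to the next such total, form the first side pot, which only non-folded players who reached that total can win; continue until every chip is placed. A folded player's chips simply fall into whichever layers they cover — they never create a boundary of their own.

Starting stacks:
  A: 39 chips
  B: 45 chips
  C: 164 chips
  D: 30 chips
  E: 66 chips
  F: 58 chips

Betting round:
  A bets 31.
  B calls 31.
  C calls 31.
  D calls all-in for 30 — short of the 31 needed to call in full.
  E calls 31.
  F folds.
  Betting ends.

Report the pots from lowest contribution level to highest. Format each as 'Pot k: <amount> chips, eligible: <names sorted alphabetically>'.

Pot 1: 150 chips, eligible: A, B, C, D, E
Pot 2: 4 chips, eligible: A, B, C, E

Derivation:
Contributions: A=31, B=31, C=31, D=30, E=31
Folded: F
Pot levels (distinct totals of non-folded players): 30, 31
Layer 1-30: 30 each from A, B, C, D, E = 30*5 = 150 chips; eligible A, B, C, D, E
Layer 31-31: 1 each from A, B, C, E = 1*4 = 4 chips; eligible A, B, C, E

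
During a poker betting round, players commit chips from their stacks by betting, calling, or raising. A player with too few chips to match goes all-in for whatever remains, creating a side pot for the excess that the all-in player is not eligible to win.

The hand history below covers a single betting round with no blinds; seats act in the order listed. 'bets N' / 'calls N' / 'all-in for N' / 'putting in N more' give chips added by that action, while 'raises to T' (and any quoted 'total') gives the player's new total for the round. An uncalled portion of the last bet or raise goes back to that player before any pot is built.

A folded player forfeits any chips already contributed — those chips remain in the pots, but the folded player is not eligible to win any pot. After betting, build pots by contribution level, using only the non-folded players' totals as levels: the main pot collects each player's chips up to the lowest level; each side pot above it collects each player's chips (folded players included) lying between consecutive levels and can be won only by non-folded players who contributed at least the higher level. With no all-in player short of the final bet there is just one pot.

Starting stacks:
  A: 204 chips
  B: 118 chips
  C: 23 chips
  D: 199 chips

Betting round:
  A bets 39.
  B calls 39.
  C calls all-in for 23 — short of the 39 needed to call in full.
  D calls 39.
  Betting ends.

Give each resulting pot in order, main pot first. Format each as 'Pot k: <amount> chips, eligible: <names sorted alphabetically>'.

Pot 1: 92 chips, eligible: A, B, C, D
Pot 2: 48 chips, eligible: A, B, D

Derivation:
Contributions: A=39, B=39, C=23, D=39
Pot levels (distinct totals of non-folded players): 23, 39
Layer 1-23: 23 each from A, B, C, D = 23*4 = 92 chips; eligible A, B, C, D
Layer 24-39: 16 each from A, B, D = 16*3 = 48 chips; eligible A, B, D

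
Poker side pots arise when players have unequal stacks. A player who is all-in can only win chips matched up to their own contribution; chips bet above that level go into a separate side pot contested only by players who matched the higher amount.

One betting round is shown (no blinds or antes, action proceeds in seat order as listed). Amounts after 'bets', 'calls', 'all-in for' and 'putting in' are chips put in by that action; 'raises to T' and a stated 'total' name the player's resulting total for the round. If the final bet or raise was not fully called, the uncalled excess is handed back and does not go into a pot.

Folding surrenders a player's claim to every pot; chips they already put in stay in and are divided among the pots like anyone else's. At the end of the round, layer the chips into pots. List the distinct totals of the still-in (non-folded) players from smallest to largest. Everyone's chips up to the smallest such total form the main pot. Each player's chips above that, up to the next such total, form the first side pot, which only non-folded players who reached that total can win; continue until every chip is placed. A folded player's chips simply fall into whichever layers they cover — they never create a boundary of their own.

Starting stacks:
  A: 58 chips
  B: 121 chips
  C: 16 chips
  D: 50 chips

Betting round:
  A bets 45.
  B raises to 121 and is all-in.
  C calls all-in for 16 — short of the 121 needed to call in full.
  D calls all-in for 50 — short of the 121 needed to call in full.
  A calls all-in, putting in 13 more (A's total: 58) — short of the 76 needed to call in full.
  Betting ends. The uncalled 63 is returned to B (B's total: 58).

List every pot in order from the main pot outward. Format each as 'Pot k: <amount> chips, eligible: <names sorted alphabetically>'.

Pot 1: 64 chips, eligible: A, B, C, D
Pot 2: 102 chips, eligible: A, B, D
Pot 3: 16 chips, eligible: A, B

Derivation:
Contributions (after 63 returned to B): A=58, B=58, C=16, D=50
Pot levels (distinct totals of non-folded players): 16, 50, 58
Layer 1-16: 16 each from A, B, C, D = 16*4 = 64 chips; eligible A, B, C, D
Layer 17-50: 34 each from A, B, D = 34*3 = 102 chips; eligible A, B, D
Layer 51-58: 8 each from A, B = 8*2 = 16 chips; eligible A, B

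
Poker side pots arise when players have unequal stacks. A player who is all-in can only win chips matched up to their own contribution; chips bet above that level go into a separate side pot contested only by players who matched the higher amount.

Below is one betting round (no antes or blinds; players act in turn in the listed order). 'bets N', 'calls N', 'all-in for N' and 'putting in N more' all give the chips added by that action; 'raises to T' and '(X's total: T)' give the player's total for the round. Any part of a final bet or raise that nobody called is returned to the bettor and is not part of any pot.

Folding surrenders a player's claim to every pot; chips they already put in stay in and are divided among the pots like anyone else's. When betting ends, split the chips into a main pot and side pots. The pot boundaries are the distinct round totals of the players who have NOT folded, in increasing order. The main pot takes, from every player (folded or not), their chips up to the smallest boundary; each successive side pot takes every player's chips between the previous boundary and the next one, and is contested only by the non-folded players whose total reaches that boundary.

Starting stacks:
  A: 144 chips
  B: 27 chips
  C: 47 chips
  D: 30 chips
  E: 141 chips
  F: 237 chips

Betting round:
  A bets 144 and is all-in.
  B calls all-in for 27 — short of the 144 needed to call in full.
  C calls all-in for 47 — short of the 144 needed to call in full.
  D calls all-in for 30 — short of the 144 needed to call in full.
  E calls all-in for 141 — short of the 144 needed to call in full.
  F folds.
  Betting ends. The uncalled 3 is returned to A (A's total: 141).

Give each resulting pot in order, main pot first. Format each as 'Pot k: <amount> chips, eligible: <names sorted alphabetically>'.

Pot 1: 135 chips, eligible: A, B, C, D, E
Pot 2: 12 chips, eligible: A, C, D, E
Pot 3: 51 chips, eligible: A, C, E
Pot 4: 188 chips, eligible: A, E

Derivation:
Contributions (after 3 returned to A): A=141, B=27, C=47, D=30, E=141
Folded: F
Pot levels (distinct totals of non-folded players): 27, 30, 47, 141
Layer 1-27: 27 each from A, B, C, D, E = 27*5 = 135 chips; eligible A, B, C, D, E
Layer 28-30: 3 each from A, C, D, E = 3*4 = 12 chips; eligible A, C, D, E
Layer 31-47: 17 each from A, C, E = 17*3 = 51 chips; eligible A, C, E
Layer 48-141: 94 each from A, E = 94*2 = 188 chips; eligible A, E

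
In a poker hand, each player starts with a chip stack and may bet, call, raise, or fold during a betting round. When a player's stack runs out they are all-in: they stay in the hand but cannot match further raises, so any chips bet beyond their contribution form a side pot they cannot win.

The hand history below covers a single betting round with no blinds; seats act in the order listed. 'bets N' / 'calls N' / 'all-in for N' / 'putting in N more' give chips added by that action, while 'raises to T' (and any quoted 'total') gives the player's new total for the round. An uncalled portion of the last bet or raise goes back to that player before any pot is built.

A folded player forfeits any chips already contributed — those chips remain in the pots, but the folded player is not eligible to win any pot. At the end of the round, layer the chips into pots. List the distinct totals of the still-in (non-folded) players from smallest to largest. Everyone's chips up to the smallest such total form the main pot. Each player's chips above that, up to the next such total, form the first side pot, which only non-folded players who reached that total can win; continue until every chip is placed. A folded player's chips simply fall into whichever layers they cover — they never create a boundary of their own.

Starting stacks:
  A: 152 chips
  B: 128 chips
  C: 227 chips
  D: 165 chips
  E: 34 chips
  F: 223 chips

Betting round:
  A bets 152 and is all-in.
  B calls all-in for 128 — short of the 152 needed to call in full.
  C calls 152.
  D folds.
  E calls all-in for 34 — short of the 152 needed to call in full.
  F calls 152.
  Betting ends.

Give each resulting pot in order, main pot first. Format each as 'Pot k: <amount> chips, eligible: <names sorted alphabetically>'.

Contributions: A=152, B=128, C=152, E=34, F=152
Folded: D
Pot levels (distinct totals of non-folded players): 34, 128, 152
Layer 1-34: 34 each from A, B, C, E, F = 34*5 = 170 chips; eligible A, B, C, E, F
Layer 35-128: 94 each from A, B, C, F = 94*4 = 376 chips; eligible A, B, C, F
Layer 129-152: 24 each from A, C, F = 24*3 = 72 chips; eligible A, C, F

Pot 1: 170 chips, eligible: A, B, C, E, F
Pot 2: 376 chips, eligible: A, B, C, F
Pot 3: 72 chips, eligible: A, C, F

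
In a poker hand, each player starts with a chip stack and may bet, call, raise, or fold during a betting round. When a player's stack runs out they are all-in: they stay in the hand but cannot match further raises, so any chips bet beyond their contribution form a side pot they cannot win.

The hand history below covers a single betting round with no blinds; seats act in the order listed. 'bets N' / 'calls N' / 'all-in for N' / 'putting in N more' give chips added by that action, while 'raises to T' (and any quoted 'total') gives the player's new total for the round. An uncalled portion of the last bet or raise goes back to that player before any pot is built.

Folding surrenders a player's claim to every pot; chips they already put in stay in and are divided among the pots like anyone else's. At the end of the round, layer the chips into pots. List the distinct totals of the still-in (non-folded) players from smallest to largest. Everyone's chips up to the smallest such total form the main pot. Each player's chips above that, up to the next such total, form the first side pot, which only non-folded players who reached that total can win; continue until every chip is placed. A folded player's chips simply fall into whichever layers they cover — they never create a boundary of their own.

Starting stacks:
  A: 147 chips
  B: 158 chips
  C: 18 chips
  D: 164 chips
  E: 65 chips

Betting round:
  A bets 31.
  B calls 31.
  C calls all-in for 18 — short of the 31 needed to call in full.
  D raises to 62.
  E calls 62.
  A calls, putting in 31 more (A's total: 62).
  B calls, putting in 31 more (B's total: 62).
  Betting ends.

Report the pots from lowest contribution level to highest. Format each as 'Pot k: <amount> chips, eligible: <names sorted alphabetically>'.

Pot 1: 90 chips, eligible: A, B, C, D, E
Pot 2: 176 chips, eligible: A, B, D, E

Derivation:
Contributions: A=62, B=62, C=18, D=62, E=62
Pot levels (distinct totals of non-folded players): 18, 62
Layer 1-18: 18 each from A, B, C, D, E = 18*5 = 90 chips; eligible A, B, C, D, E
Layer 19-62: 44 each from A, B, D, E = 44*4 = 176 chips; eligible A, B, D, E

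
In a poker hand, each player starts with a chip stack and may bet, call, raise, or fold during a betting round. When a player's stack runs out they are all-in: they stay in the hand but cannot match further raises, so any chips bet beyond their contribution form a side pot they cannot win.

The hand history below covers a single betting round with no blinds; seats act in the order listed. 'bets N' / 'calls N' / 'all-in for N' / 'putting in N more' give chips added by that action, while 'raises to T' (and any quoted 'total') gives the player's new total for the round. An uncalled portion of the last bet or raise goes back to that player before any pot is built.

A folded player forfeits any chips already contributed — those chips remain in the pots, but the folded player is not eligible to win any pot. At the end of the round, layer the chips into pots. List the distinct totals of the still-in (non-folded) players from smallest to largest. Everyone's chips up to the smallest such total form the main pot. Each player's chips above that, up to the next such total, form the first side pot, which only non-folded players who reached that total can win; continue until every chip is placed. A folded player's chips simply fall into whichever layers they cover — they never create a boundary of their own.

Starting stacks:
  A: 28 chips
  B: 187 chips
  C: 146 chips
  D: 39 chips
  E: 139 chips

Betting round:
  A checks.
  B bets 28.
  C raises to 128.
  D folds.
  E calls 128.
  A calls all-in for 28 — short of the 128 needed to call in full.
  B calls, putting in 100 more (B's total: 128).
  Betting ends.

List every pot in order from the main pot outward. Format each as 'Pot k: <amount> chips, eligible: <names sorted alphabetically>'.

Contributions: A=28, B=128, C=128, E=128
Folded: D
Pot levels (distinct totals of non-folded players): 28, 128
Layer 1-28: 28 each from A, B, C, E = 28*4 = 112 chips; eligible A, B, C, E
Layer 29-128: 100 each from B, C, E = 100*3 = 300 chips; eligible B, C, E

Pot 1: 112 chips, eligible: A, B, C, E
Pot 2: 300 chips, eligible: B, C, E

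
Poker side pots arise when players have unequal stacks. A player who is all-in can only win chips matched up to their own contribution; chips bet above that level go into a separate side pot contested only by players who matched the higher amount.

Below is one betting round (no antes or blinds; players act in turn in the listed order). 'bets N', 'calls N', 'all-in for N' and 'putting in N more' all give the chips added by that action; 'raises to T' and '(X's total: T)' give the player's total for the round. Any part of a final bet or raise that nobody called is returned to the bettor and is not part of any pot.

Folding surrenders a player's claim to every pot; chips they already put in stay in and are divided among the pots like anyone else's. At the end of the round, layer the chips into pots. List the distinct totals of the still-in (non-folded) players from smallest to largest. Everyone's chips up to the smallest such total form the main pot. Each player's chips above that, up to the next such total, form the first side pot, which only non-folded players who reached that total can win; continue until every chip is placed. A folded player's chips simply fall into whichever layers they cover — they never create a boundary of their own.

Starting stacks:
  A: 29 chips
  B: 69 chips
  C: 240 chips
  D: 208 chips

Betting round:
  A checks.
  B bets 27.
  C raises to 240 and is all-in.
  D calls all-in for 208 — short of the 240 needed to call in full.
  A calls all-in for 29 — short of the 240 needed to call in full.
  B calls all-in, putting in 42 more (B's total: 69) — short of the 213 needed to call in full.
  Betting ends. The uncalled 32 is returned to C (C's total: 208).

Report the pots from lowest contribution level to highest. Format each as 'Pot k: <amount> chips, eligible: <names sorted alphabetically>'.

Pot 1: 116 chips, eligible: A, B, C, D
Pot 2: 120 chips, eligible: B, C, D
Pot 3: 278 chips, eligible: C, D

Derivation:
Contributions (after 32 returned to C): A=29, B=69, C=208, D=208
Pot levels (distinct totals of non-folded players): 29, 69, 208
Layer 1-29: 29 each from A, B, C, D = 29*4 = 116 chips; eligible A, B, C, D
Layer 30-69: 40 each from B, C, D = 40*3 = 120 chips; eligible B, C, D
Layer 70-208: 139 each from C, D = 139*2 = 278 chips; eligible C, D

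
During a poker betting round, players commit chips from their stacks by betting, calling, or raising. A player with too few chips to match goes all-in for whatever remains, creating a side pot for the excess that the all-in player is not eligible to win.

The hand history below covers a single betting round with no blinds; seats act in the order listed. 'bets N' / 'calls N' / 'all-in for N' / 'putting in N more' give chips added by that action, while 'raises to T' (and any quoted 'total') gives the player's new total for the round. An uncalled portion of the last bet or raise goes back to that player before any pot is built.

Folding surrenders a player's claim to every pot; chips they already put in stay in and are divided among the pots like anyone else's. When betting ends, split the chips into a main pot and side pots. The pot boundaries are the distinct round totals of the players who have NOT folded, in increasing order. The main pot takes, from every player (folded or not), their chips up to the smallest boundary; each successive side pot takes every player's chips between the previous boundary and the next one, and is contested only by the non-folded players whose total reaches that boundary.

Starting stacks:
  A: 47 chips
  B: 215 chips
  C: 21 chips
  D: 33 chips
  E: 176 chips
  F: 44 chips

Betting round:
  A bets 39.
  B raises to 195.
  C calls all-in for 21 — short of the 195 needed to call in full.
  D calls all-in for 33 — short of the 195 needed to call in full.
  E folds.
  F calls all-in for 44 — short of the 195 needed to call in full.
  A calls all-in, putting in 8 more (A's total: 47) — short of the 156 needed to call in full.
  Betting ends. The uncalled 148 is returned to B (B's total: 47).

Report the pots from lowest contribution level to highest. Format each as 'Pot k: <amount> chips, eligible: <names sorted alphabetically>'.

Pot 1: 105 chips, eligible: A, B, C, D, F
Pot 2: 48 chips, eligible: A, B, D, F
Pot 3: 33 chips, eligible: A, B, F
Pot 4: 6 chips, eligible: A, B

Derivation:
Contributions (after 148 returned to B): A=47, B=47, C=21, D=33, F=44
Folded: E
Pot levels (distinct totals of non-folded players): 21, 33, 44, 47
Layer 1-21: 21 each from A, B, C, D, F = 21*5 = 105 chips; eligible A, B, C, D, F
Layer 22-33: 12 each from A, B, D, F = 12*4 = 48 chips; eligible A, B, D, F
Layer 34-44: 11 each from A, B, F = 11*3 = 33 chips; eligible A, B, F
Layer 45-47: 3 each from A, B = 3*2 = 6 chips; eligible A, B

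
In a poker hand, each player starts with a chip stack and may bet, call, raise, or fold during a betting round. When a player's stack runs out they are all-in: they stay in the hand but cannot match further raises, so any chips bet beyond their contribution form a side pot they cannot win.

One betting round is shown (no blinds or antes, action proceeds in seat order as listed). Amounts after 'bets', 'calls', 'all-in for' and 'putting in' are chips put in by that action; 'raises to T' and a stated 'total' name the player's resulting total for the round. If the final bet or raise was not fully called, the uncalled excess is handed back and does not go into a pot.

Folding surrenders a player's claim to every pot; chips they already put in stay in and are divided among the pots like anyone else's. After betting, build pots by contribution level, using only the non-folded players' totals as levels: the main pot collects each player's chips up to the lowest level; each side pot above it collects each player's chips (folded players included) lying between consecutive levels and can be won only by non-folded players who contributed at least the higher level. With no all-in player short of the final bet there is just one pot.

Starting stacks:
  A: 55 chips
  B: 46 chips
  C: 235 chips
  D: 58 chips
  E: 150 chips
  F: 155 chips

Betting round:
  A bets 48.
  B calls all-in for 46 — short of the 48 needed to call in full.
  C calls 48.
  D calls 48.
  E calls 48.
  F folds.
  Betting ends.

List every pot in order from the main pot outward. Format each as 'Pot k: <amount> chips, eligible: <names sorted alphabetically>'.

Pot 1: 230 chips, eligible: A, B, C, D, E
Pot 2: 8 chips, eligible: A, C, D, E

Derivation:
Contributions: A=48, B=46, C=48, D=48, E=48
Folded: F
Pot levels (distinct totals of non-folded players): 46, 48
Layer 1-46: 46 each from A, B, C, D, E = 46*5 = 230 chips; eligible A, B, C, D, E
Layer 47-48: 2 each from A, C, D, E = 2*4 = 8 chips; eligible A, C, D, E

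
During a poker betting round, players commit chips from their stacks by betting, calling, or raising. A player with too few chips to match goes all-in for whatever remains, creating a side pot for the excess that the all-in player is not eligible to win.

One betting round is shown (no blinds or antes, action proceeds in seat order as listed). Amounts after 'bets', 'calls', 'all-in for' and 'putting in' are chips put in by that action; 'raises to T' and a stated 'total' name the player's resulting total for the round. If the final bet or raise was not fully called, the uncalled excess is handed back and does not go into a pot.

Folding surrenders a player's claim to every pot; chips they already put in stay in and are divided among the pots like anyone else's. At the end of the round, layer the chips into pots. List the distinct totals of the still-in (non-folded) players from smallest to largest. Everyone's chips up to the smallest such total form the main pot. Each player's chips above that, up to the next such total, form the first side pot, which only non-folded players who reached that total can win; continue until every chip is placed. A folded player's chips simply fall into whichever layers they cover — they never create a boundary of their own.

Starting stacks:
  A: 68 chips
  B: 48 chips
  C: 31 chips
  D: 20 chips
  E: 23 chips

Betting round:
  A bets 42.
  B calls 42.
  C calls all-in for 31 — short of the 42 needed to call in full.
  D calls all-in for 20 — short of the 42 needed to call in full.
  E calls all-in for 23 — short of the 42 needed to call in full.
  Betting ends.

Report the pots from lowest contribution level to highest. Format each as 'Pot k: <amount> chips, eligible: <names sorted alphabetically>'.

Contributions: A=42, B=42, C=31, D=20, E=23
Pot levels (distinct totals of non-folded players): 20, 23, 31, 42
Layer 1-20: 20 each from A, B, C, D, E = 20*5 = 100 chips; eligible A, B, C, D, E
Layer 21-23: 3 each from A, B, C, E = 3*4 = 12 chips; eligible A, B, C, E
Layer 24-31: 8 each from A, B, C = 8*3 = 24 chips; eligible A, B, C
Layer 32-42: 11 each from A, B = 11*2 = 22 chips; eligible A, B

Pot 1: 100 chips, eligible: A, B, C, D, E
Pot 2: 12 chips, eligible: A, B, C, E
Pot 3: 24 chips, eligible: A, B, C
Pot 4: 22 chips, eligible: A, B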